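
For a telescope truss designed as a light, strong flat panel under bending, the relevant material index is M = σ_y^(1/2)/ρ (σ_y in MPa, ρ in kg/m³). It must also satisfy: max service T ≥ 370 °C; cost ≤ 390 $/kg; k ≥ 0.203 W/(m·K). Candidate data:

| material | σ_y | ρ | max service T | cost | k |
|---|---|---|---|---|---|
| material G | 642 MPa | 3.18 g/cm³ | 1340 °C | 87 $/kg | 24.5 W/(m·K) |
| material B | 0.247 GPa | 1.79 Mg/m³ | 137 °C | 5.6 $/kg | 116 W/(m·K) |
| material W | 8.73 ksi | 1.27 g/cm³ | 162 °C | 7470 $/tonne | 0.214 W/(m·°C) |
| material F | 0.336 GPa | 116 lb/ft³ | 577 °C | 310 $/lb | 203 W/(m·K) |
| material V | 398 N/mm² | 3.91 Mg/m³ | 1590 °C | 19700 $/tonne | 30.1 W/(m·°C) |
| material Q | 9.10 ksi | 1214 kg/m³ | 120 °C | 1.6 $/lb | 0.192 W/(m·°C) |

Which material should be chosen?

Screen on constraints: max service T ≥ 370 °C; cost ≤ 390 $/kg; k ≥ 0.203 W/(m·K). Survivors: material G, material V.
After converting to SI:
  material G: σ_y = 642.0 MPa, ρ = 3180 kg/m³
  material V: σ_y = 398.0 MPa, ρ = 3910 kg/m³
  material G: M = 7.97×10⁻³
  material V: M = 5.10×10⁻³
Material G has the largest M.

material G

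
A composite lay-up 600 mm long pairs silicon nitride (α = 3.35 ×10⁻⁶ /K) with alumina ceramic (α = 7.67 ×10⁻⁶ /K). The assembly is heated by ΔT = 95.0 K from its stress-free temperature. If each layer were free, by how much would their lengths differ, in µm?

Δα = |3.35 − 7.67|×10⁻⁶/K = 4.32×10⁻⁶/K.
ΔL_mismatch = Δα·L·ΔT = 4.32×10⁻⁶ × 600.0 mm × 95.0 K = 246 µm.

246 µm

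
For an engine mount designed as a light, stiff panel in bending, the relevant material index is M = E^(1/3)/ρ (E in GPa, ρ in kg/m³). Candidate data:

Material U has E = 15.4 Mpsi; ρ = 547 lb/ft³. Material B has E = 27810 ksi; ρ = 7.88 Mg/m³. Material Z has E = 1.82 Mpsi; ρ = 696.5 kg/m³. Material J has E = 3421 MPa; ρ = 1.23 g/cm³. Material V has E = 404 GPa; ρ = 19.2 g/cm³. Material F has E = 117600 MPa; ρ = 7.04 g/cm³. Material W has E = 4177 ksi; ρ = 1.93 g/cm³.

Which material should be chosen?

Putting every candidate on a common basis:
  material U: E = 106.2 GPa, ρ = 8762 kg/m³
  material B: E = 191.7 GPa, ρ = 7880 kg/m³
  material Z: E = 12.55 GPa, ρ = 696.5 kg/m³
  material J: E = 3.421 GPa, ρ = 1230 kg/m³
  material V: E = 404.0 GPa, ρ = 19200 kg/m³
  material F: E = 117.6 GPa, ρ = 7040 kg/m³
  material W: E = 28.80 GPa, ρ = 1930 kg/m³
  material Z: M = 3.34×10⁻³
  material W: M = 1.59×10⁻³
  material J: M = 1.23×10⁻³
  material B: M = 0.732×10⁻³
  material F: M = 0.696×10⁻³
  material U: M = 0.540×10⁻³
  material V: M = 0.385×10⁻³
The maximum is for material Z.

material Z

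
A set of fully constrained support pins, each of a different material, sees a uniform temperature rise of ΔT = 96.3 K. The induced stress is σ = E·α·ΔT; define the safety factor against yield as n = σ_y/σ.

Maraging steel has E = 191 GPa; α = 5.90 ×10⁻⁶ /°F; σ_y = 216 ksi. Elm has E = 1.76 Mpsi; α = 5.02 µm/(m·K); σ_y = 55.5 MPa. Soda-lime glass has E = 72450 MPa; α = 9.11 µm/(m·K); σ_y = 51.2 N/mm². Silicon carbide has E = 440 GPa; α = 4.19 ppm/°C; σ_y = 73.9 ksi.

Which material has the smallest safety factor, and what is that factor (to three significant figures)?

Converting E to GPa, α to ×10⁻⁶/K, σ_y to MPa, then σ and n for each:
  maraging steel: E = 191.0, α = 10.6, σ_y = 1489 → σ = 195 MPa, n = 7.62
  elm: E = 12.13, α = 5.02, σ_y = 55.50 → σ = 5.87 MPa, n = 9.46
  soda-lime glass: E = 72.45, α = 9.11, σ_y = 51.20 → σ = 63.6 MPa, n = 0.806
  silicon carbide: E = 440.0, α = 4.19, σ_y = 509.5 → σ = 178 MPa, n = 2.87
Soda-lime glass has the lowest safety factor, n = 0.806.

soda-lime glass, n = 0.806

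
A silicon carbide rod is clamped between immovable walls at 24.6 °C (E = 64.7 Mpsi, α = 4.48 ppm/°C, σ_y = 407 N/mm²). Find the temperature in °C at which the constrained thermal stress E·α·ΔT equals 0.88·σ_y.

E = 64.7 Mpsi = 446.1 GPa.
σ_y = 407 N/mm² = 407.0 MPa.
E·α·ΔT = 358.2 MPa ⇒ ΔT = 358.2 / (446.1×10³ × 4.48×10⁻⁶) = 179.2 K.
T = 24.6 + 179.2 = 203.8 °C.

204 °C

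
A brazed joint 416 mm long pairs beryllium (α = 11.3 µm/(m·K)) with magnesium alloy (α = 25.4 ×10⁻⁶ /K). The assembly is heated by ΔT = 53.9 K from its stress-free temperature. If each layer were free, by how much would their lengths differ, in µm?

Δα = |11.3 − 25.4|×10⁻⁶/K = 14.1×10⁻⁶/K.
ΔL_mismatch = Δα·L·ΔT = 14.1×10⁻⁶ × 416.0 mm × 53.9 K = 316 µm.

316 µm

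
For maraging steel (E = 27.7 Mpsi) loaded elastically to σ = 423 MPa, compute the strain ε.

2.21×10⁻³

E = 27.7 Mpsi = 191.0 GPa = 191000 MPa.
ε = σ/E = 423 / 191000 = 2.21×10⁻³.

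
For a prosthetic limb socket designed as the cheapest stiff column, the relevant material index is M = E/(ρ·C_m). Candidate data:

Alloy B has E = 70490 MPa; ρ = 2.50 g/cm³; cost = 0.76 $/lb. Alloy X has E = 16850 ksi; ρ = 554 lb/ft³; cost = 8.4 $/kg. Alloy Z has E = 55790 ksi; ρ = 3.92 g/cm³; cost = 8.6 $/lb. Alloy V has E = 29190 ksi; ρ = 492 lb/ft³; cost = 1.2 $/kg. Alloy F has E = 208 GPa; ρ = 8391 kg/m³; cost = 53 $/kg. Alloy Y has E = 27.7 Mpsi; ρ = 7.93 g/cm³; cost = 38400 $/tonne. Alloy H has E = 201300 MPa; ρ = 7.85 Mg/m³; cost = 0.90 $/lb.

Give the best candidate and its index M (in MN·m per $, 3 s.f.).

Normalizing units and computing the index:
  alloy B: E = 70.49 GPa, ρ = 2500 kg/m³, cost = 1.675 $/kg
  alloy X: E = 116.2 GPa, ρ = 8874 kg/m³, cost = 8.400 $/kg
  alloy Z: E = 384.7 GPa, ρ = 3920 kg/m³, cost = 18.96 $/kg
  alloy V: E = 201.3 GPa, ρ = 7881 kg/m³, cost = 1.200 $/kg
  alloy F: E = 208.0 GPa, ρ = 8391 kg/m³, cost = 53.00 $/kg
  alloy Y: E = 191.0 GPa, ρ = 7930 kg/m³, cost = 38.40 $/kg
  alloy H: E = 201.3 GPa, ρ = 7850 kg/m³, cost = 1.984 $/kg
  alloy V: M = 21.3 MN·m per $
  alloy B: M = 16.8 MN·m per $
  alloy H: M = 12.9 MN·m per $
  alloy Z: M = 5.18 MN·m per $
  alloy X: M = 1.56 MN·m per $
  alloy Y: M = 0.627 MN·m per $
  alloy F: M = 0.468 MN·m per $
Alloy V has the largest M.

alloy V, M = 21.3 MN·m per $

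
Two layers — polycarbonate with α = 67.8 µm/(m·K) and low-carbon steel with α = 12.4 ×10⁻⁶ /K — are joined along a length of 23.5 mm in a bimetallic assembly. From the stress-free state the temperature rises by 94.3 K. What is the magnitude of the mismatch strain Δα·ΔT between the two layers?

Δα = |67.8 − 12.4|×10⁻⁶/K = 55.4×10⁻⁶/K.
Mismatch strain = Δα·ΔT = 55.4×10⁻⁶ × 94.3 = 5.22×10⁻³.

5.22×10⁻³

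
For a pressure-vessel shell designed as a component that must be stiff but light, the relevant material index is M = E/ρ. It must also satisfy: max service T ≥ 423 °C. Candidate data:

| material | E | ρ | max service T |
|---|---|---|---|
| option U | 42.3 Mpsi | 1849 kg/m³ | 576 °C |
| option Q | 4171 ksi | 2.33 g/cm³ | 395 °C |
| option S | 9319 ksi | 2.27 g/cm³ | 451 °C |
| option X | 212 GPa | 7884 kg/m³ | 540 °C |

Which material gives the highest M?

option U

Screen on constraints: max service T ≥ 423 °C. Survivors: option U, option S, option X.
Convert each candidate to consistent units, then evaluate M:
  option U: E = 291.6 GPa, ρ = 1849 kg/m³
  option S: E = 64.25 GPa, ρ = 2270 kg/m³
  option X: E = 212.0 GPa, ρ = 7884 kg/m³
  option U: M = 158 MN·m/kg
  option S: M = 28.3 MN·m/kg
  option X: M = 26.9 MN·m/kg
Highest index: option U.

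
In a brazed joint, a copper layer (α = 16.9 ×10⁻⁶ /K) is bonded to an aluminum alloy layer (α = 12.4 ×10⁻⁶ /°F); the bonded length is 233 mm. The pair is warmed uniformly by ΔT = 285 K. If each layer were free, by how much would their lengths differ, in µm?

aluminum alloy: α = 12.4×10⁻⁶/°F × 9/5 = 22.3×10⁻⁶/K.
Δα = |16.9 − 22.3|×10⁻⁶/K = 5.42×10⁻⁶/K.
ΔL_mismatch = Δα·L·ΔT = 5.42×10⁻⁶ × 233.0 mm × 285.0 K = 360 µm.

360 µm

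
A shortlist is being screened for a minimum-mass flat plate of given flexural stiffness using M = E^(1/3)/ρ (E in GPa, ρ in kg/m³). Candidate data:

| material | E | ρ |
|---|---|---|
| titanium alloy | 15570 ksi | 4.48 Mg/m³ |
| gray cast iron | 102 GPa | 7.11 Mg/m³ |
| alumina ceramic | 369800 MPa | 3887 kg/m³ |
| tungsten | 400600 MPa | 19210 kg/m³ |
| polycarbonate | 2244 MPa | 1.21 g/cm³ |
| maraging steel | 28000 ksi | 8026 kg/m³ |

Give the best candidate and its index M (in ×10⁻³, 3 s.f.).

alumina ceramic, M = 1.85×10⁻³

Convert each candidate to consistent units, then evaluate M:
  titanium alloy: E = 107.4 GPa, ρ = 4480 kg/m³
  gray cast iron: E = 102.0 GPa, ρ = 7110 kg/m³
  alumina ceramic: E = 369.8 GPa, ρ = 3887 kg/m³
  tungsten: E = 400.6 GPa, ρ = 19210 kg/m³
  polycarbonate: E = 2.244 GPa, ρ = 1210 kg/m³
  maraging steel: E = 193.1 GPa, ρ = 8026 kg/m³
  alumina ceramic: M = 1.85×10⁻³
  polycarbonate: M = 1.08×10⁻³
  titanium alloy: M = 1.06×10⁻³
  maraging steel: M = 0.720×10⁻³
  gray cast iron: M = 0.657×10⁻³
  tungsten: M = 0.384×10⁻³
Highest index: alumina ceramic.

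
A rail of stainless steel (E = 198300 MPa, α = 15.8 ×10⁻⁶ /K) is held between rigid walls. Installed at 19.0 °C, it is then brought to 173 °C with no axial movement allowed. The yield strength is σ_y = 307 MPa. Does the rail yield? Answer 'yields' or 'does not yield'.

E = 198300 MPa = 198.3 GPa.
ΔT = 154.0 K. Constrained thermal stress σ = E·α·ΔT = 198.3×10³ MPa × 15.8×10⁻⁶ × 154.0 = 483 MPa (compressive).
Compare to σ_y = 307 MPa: σ ≥ σ_y, so it yields.

yields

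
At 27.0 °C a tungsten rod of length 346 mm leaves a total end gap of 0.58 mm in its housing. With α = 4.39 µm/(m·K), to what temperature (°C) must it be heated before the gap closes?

409 °C

α·L₀·ΔT = 0.58 mm ⇒ ΔT = 0.58 / (4.39×10⁻⁶ × 346.0) = 381.8 K.
T = 27.0 + 381.8 = 408.8 °C.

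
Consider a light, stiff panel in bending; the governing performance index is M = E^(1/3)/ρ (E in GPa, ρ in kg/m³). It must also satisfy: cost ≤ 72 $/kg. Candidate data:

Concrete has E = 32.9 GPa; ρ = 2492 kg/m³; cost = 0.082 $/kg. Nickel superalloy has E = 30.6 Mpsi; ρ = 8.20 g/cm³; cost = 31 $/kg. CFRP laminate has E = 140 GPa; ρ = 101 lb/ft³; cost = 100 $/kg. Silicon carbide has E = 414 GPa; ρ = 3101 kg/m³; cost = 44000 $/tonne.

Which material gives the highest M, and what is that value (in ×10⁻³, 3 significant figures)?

silicon carbide, M = 2.40×10⁻³

Screen on constraints: cost ≤ 72 $/kg. Survivors: concrete, nickel superalloy, silicon carbide.
Normalizing units and computing the index:
  concrete: E = 32.90 GPa, ρ = 2492 kg/m³
  nickel superalloy: E = 211.0 GPa, ρ = 8200 kg/m³
  silicon carbide: E = 414.0 GPa, ρ = 3101 kg/m³
  silicon carbide: M = 2.40×10⁻³
  concrete: M = 1.29×10⁻³
  nickel superalloy: M = 0.726×10⁻³
Silicon carbide has the largest M.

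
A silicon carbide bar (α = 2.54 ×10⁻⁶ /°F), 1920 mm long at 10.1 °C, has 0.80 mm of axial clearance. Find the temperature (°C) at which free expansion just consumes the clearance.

α = 2.54×10⁻⁶/°F × 9/5 = 4.57×10⁻⁶/K.
α·L₀·ΔT = 0.8 mm ⇒ ΔT = 0.8 / (4.57×10⁻⁶ × 1920.0) = 91.13 K.
T = 10.1 + 91.13 = 101.2 °C.

101 °C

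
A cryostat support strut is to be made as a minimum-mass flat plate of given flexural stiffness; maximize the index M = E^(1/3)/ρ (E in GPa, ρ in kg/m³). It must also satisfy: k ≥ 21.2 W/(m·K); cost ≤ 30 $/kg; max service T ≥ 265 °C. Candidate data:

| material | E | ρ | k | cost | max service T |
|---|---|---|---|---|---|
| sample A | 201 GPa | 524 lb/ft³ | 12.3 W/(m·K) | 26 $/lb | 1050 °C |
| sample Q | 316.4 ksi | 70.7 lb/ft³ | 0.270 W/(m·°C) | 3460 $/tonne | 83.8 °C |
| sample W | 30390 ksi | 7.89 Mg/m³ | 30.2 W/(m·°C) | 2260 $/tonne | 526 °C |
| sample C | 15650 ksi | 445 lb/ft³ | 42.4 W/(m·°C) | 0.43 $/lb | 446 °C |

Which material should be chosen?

Screen on constraints: k ≥ 21.2 W/(m·K); cost ≤ 30 $/kg; max service T ≥ 265 °C. Survivors: sample W, sample C.
Normalizing units and computing the index:
  sample W: E = 209.5 GPa, ρ = 7890 kg/m³
  sample C: E = 107.9 GPa, ρ = 7128 kg/m³
  sample W: M = 0.753×10⁻³
  sample C: M = 0.668×10⁻³
Highest index: sample W.

sample W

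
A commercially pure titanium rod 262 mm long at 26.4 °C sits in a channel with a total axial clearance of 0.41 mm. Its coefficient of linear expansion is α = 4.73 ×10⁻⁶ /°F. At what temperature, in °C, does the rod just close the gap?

α = 4.73×10⁻⁶/°F × 9/5 = 8.51×10⁻⁶/K.
α·L₀·ΔT = 0.41 mm ⇒ ΔT = 0.41 / (8.51×10⁻⁶ × 262.0) = 183.8 K.
T = 26.4 + 183.8 = 210.2 °C.

210 °C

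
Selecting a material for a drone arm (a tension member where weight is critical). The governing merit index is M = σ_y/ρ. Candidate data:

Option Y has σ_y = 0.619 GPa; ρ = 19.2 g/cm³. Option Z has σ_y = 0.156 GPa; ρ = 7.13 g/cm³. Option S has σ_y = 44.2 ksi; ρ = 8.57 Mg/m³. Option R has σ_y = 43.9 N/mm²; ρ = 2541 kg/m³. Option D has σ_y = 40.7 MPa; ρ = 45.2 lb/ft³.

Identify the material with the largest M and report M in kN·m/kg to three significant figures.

Putting every candidate on a common basis:
  option Y: σ_y = 619.0 MPa, ρ = 19200 kg/m³
  option Z: σ_y = 156.0 MPa, ρ = 7130 kg/m³
  option S: σ_y = 304.7 MPa, ρ = 8570 kg/m³
  option R: σ_y = 43.90 MPa, ρ = 2541 kg/m³
  option D: σ_y = 40.70 MPa, ρ = 724.0 kg/m³
  option D: M = 56.2 kN·m/kg
  option S: M = 35.6 kN·m/kg
  option Y: M = 32.2 kN·m/kg
  option Z: M = 21.9 kN·m/kg
  option R: M = 17.3 kN·m/kg
Option D has the largest M.

option D, M = 56.2 kN·m/kg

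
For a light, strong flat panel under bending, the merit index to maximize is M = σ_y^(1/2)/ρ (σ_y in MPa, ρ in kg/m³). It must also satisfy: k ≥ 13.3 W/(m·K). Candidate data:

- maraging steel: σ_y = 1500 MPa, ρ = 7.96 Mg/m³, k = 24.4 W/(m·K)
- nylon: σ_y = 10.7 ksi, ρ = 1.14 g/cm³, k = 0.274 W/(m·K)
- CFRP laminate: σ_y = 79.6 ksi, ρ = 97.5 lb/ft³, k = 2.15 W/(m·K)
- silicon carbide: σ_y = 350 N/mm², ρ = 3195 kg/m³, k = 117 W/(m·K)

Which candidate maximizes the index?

Screen on constraints: k ≥ 13.3 W/(m·K). Survivors: maraging steel, silicon carbide.
Putting every candidate on a common basis:
  maraging steel: σ_y = 1500 MPa, ρ = 7960 kg/m³
  silicon carbide: σ_y = 350.0 MPa, ρ = 3195 kg/m³
  silicon carbide: M = 5.86×10⁻³
  maraging steel: M = 4.87×10⁻³
Silicon carbide ranks first.

silicon carbide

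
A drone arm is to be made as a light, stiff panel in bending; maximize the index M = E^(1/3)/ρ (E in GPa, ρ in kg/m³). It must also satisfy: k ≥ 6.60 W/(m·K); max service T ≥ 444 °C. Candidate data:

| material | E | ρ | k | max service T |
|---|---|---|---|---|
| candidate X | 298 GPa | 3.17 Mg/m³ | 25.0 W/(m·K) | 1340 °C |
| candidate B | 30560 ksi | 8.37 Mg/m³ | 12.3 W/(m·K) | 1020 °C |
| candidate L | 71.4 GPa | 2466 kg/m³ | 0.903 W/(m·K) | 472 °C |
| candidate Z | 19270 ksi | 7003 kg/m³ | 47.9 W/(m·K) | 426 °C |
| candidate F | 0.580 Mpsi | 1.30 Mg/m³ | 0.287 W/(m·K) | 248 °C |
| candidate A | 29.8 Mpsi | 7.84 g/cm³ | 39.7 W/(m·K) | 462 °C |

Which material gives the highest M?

Screen on constraints: k ≥ 6.60 W/(m·K); max service T ≥ 444 °C. Survivors: candidate X, candidate B, candidate A.
In SI units:
  candidate X: E = 298.0 GPa, ρ = 3170 kg/m³
  candidate B: E = 210.7 GPa, ρ = 8370 kg/m³
  candidate A: E = 205.5 GPa, ρ = 7840 kg/m³
  candidate X: M = 2.11×10⁻³
  candidate A: M = 0.753×10⁻³
  candidate B: M = 0.711×10⁻³
The maximum is for candidate X.

candidate X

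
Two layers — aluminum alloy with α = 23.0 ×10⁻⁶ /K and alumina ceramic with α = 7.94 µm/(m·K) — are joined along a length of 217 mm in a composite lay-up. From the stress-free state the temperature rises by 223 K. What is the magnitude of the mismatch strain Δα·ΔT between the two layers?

3.36×10⁻³

Δα = |23.0 − 7.94|×10⁻⁶/K = 15.1×10⁻⁶/K.
Mismatch strain = Δα·ΔT = 15.1×10⁻⁶ × 223.0 = 3.36×10⁻³.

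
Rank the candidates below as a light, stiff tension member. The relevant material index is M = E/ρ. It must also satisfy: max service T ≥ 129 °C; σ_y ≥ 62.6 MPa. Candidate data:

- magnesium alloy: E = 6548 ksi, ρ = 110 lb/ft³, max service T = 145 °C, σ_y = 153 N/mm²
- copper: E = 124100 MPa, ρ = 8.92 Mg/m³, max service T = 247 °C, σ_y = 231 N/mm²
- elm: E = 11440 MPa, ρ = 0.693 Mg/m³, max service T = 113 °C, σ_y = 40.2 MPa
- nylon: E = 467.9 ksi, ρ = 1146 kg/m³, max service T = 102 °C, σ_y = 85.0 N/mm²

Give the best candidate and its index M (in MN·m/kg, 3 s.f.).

Screen on constraints: max service T ≥ 129 °C; σ_y ≥ 62.6 MPa. Survivors: magnesium alloy, copper.
Putting every candidate on a common basis:
  magnesium alloy: E = 45.15 GPa, ρ = 1762 kg/m³
  copper: E = 124.1 GPa, ρ = 8920 kg/m³
  magnesium alloy: M = 25.6 MN·m/kg
  copper: M = 13.9 MN·m/kg
Highest index: magnesium alloy.

magnesium alloy, M = 25.6 MN·m/kg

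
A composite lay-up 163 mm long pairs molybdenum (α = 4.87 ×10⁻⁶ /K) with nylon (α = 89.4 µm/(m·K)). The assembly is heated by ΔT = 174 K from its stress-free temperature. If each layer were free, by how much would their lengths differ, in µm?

2400 µm

Δα = |4.87 − 89.4|×10⁻⁶/K = 84.5×10⁻⁶/K.
ΔL_mismatch = Δα·L·ΔT = 84.5×10⁻⁶ × 163.0 mm × 174.0 K = 2400 µm.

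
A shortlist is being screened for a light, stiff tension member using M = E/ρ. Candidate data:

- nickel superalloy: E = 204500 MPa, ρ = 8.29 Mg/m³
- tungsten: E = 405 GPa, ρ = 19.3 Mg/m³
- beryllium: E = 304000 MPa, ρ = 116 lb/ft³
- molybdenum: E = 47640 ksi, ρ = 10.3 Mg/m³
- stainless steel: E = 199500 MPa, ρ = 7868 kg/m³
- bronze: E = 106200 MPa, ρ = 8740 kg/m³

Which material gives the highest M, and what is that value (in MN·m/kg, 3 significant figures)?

beryllium, M = 164 MN·m/kg

Convert each candidate to consistent units, then evaluate M:
  nickel superalloy: E = 204.5 GPa, ρ = 8290 kg/m³
  tungsten: E = 405.0 GPa, ρ = 19300 kg/m³
  beryllium: E = 304.0 GPa, ρ = 1858 kg/m³
  molybdenum: E = 328.5 GPa, ρ = 10300 kg/m³
  stainless steel: E = 199.5 GPa, ρ = 7868 kg/m³
  bronze: E = 106.2 GPa, ρ = 8740 kg/m³
  beryllium: M = 164 MN·m/kg
  molybdenum: M = 31.9 MN·m/kg
  stainless steel: M = 25.4 MN·m/kg
  nickel superalloy: M = 24.7 MN·m/kg
  tungsten: M = 21.0 MN·m/kg
  bronze: M = 12.2 MN·m/kg
The maximum is for beryllium.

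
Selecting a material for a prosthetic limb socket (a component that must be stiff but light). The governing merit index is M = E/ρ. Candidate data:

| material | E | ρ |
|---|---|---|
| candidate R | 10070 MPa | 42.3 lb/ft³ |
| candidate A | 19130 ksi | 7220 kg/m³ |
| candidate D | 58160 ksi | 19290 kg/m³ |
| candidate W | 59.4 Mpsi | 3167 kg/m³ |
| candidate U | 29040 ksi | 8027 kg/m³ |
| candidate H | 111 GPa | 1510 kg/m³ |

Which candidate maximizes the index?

In SI units:
  candidate R: E = 10.07 GPa, ρ = 677.6 kg/m³
  candidate A: E = 131.9 GPa, ρ = 7220 kg/m³
  candidate D: E = 401.0 GPa, ρ = 19290 kg/m³
  candidate W: E = 409.5 GPa, ρ = 3167 kg/m³
  candidate U: E = 200.2 GPa, ρ = 8027 kg/m³
  candidate H: E = 111.0 GPa, ρ = 1510 kg/m³
  candidate W: M = 129 MN·m/kg
  candidate H: M = 73.5 MN·m/kg
  candidate U: M = 24.9 MN·m/kg
  candidate D: M = 20.8 MN·m/kg
  candidate A: M = 18.3 MN·m/kg
  candidate R: M = 14.9 MN·m/kg
Candidate W has the largest M.

candidate W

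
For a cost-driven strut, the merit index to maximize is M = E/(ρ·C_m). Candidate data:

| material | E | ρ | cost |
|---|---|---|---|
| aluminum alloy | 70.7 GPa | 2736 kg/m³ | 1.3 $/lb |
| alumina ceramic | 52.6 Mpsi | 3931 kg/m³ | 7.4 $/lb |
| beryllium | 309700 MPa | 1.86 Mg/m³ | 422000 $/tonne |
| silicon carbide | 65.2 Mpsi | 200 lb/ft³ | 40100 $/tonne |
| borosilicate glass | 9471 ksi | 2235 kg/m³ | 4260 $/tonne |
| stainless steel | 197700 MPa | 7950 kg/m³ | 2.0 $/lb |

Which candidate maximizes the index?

aluminum alloy

In SI units:
  aluminum alloy: E = 70.70 GPa, ρ = 2736 kg/m³, cost = 2.866 $/kg
  alumina ceramic: E = 362.7 GPa, ρ = 3931 kg/m³, cost = 16.31 $/kg
  beryllium: E = 309.7 GPa, ρ = 1860 kg/m³, cost = 422.0 $/kg
  silicon carbide: E = 449.5 GPa, ρ = 3204 kg/m³, cost = 40.10 $/kg
  borosilicate glass: E = 65.30 GPa, ρ = 2235 kg/m³, cost = 4.260 $/kg
  stainless steel: E = 197.7 GPa, ρ = 7950 kg/m³, cost = 4.409 $/kg
  aluminum alloy: M = 9.02 MN·m per $
  borosilicate glass: M = 6.86 MN·m per $
  alumina ceramic: M = 5.66 MN·m per $
  stainless steel: M = 5.64 MN·m per $
  silicon carbide: M = 3.50 MN·m per $
  beryllium: M = 0.395 MN·m per $
The maximum is for aluminum alloy.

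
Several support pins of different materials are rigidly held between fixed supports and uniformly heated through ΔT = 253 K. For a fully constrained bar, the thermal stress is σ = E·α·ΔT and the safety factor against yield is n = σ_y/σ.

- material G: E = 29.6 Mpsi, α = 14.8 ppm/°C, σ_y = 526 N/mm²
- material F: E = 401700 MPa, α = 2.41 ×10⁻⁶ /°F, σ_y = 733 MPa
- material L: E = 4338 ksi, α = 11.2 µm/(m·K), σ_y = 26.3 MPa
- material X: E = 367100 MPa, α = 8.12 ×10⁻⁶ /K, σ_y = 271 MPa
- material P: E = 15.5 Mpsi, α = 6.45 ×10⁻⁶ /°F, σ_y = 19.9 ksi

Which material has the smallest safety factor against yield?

material L

With everything in SI (GPa, ×10⁻⁶/K, MPa):
  material G: E = 204.1, α = 14.8, σ_y = 526.0 → σ = 764 MPa, n = 0.688
  material F: E = 401.7, α = 4.34, σ_y = 733.0 → σ = 441 MPa, n = 1.66
  material L: E = 29.91, α = 11.2, σ_y = 26.30 → σ = 84.8 MPa, n = 0.310
  material X: E = 367.1, α = 8.12, σ_y = 271.0 → σ = 754 MPa, n = 0.359
  material P: E = 106.9, α = 11.6, σ_y = 137.2 → σ = 314 MPa, n = 0.437
Material L has the lowest safety factor, n = 0.310.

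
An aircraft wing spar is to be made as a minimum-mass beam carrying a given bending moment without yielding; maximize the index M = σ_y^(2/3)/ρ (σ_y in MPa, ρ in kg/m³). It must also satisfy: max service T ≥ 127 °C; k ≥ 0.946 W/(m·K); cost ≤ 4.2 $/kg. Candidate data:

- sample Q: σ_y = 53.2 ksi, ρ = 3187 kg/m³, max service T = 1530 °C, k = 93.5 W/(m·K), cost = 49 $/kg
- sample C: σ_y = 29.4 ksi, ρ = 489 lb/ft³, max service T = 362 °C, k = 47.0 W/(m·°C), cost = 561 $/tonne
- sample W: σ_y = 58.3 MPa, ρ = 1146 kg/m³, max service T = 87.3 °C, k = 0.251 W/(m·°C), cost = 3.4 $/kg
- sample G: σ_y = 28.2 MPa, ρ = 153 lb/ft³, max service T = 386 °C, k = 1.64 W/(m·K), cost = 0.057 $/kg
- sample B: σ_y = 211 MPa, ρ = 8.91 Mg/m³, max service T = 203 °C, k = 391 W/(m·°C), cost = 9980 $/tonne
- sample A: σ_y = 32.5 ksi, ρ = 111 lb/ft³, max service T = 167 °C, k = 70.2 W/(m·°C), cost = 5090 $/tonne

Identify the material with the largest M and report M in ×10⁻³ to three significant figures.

Screen on constraints: max service T ≥ 127 °C; k ≥ 0.946 W/(m·K); cost ≤ 4.2 $/kg. Survivors: sample C, sample G.
Normalizing units and computing the index:
  sample C: σ_y = 202.7 MPa, ρ = 7833 kg/m³
  sample G: σ_y = 28.20 MPa, ρ = 2451 kg/m³
  sample C: M = 4.41×10⁻³
  sample G: M = 3.78×10⁻³
Highest index: sample C.

sample C, M = 4.41×10⁻³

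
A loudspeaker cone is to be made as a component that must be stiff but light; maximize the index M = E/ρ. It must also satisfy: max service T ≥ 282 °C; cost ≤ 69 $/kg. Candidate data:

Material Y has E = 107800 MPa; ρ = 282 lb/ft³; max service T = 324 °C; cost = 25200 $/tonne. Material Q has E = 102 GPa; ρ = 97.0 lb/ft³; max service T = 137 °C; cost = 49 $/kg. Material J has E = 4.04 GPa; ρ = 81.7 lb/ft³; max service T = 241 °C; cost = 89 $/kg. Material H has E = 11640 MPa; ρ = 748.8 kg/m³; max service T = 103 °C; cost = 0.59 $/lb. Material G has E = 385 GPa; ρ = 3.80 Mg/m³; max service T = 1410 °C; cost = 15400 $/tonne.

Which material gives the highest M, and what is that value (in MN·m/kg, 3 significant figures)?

Screen on constraints: max service T ≥ 282 °C; cost ≤ 69 $/kg. Survivors: material Y, material G.
Normalizing units and computing the index:
  material Y: E = 107.8 GPa, ρ = 4517 kg/m³
  material G: E = 385.0 GPa, ρ = 3800 kg/m³
  material G: M = 101 MN·m/kg
  material Y: M = 23.9 MN·m/kg
Material G has the largest M.

material G, M = 101 MN·m/kg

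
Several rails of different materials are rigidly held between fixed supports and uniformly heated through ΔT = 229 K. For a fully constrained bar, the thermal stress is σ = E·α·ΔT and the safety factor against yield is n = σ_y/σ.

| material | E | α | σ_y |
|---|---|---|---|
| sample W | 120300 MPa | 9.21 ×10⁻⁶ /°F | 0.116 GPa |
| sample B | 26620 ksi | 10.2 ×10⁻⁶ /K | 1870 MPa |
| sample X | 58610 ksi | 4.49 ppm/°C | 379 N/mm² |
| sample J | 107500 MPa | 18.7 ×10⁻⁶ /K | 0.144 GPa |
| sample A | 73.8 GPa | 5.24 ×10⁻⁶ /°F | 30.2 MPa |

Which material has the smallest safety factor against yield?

With everything in SI (GPa, ×10⁻⁶/K, MPa):
  sample W: E = 120.3, α = 16.6, σ_y = 116.0 → σ = 457 MPa, n = 0.254
  sample B: E = 183.5, α = 10.2, σ_y = 1870 → σ = 429 MPa, n = 4.36
  sample X: E = 404.1, α = 4.49, σ_y = 379.0 → σ = 416 MPa, n = 0.912
  sample J: E = 107.5, α = 18.7, σ_y = 144.0 → σ = 460 MPa, n = 0.313
  sample A: E = 73.80, α = 9.43, σ_y = 30.20 → σ = 159 MPa, n = 0.189
Sample A has the lowest safety factor, n = 0.189.

sample A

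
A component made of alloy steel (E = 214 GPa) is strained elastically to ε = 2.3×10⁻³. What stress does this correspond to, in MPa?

492 MPa

σ = E·ε = 214000 MPa × 2.3×10⁻³ = 492 MPa.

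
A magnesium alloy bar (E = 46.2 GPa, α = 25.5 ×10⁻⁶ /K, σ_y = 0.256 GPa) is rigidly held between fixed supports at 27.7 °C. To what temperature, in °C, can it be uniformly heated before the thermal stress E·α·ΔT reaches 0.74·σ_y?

σ_y = 0.256 GPa = 256.0 MPa.
E·α·ΔT = 189.4 MPa ⇒ ΔT = 189.4 / (46.20×10³ × 25.5×10⁻⁶) = 160.8 K.
T = 27.7 + 160.8 = 188.5 °C.

189 °C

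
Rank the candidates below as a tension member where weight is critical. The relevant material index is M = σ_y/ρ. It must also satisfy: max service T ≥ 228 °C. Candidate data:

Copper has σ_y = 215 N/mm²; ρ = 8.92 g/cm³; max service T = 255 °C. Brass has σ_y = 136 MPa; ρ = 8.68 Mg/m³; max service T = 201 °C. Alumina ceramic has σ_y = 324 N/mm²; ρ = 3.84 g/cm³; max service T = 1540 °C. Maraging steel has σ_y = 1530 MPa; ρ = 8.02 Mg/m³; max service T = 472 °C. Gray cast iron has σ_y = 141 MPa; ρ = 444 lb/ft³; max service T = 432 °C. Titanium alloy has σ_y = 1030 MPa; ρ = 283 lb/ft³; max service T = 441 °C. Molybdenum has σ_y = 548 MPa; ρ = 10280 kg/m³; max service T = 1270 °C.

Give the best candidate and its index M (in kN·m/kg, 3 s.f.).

titanium alloy, M = 227 kN·m/kg

Screen on constraints: max service T ≥ 228 °C. Survivors: copper, alumina ceramic, maraging steel, gray cast iron, titanium alloy, molybdenum.
In SI units:
  copper: σ_y = 215.0 MPa, ρ = 8920 kg/m³
  alumina ceramic: σ_y = 324.0 MPa, ρ = 3840 kg/m³
  maraging steel: σ_y = 1530 MPa, ρ = 8020 kg/m³
  gray cast iron: σ_y = 141.0 MPa, ρ = 7112 kg/m³
  titanium alloy: σ_y = 1030 MPa, ρ = 4533 kg/m³
  molybdenum: σ_y = 548.0 MPa, ρ = 10280 kg/m³
  titanium alloy: M = 227 kN·m/kg
  maraging steel: M = 191 kN·m/kg
  alumina ceramic: M = 84.4 kN·m/kg
  molybdenum: M = 53.3 kN·m/kg
  copper: M = 24.1 kN·m/kg
  gray cast iron: M = 19.8 kN·m/kg
The maximum is for titanium alloy.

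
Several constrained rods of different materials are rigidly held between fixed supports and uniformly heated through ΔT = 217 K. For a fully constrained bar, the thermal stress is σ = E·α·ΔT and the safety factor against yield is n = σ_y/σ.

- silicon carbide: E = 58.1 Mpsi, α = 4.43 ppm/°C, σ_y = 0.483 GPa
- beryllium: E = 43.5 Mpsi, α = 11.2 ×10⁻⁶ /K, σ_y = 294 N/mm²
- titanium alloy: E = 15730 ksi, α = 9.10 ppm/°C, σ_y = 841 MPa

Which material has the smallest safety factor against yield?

beryllium

In consistent units (E in GPa, α in ×10⁻⁶/K, σ_y in MPa):
  silicon carbide: E = 400.6, α = 4.43, σ_y = 483.0 → σ = 385 MPa, n = 1.25
  beryllium: E = 299.9, α = 11.2, σ_y = 294.0 → σ = 729 MPa, n = 0.403
  titanium alloy: E = 108.5, α = 9.10, σ_y = 841.0 → σ = 214 MPa, n = 3.93
Beryllium has the lowest safety factor, n = 0.403.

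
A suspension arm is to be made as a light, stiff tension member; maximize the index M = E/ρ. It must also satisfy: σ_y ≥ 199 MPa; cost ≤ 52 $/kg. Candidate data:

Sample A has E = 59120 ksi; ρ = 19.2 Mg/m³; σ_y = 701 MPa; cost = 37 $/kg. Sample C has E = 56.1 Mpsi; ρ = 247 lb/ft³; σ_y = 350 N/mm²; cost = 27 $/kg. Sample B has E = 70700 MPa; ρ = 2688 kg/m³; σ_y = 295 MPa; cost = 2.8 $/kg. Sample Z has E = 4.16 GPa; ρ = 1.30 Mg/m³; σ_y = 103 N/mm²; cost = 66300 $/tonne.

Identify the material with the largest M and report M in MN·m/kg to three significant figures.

sample C, M = 97.8 MN·m/kg

Screen on constraints: σ_y ≥ 199 MPa; cost ≤ 52 $/kg. Survivors: sample A, sample C, sample B.
Normalizing units and computing the index:
  sample A: E = 407.6 GPa, ρ = 19200 kg/m³
  sample C: E = 386.8 GPa, ρ = 3957 kg/m³
  sample B: E = 70.70 GPa, ρ = 2688 kg/m³
  sample C: M = 97.8 MN·m/kg
  sample B: M = 26.3 MN·m/kg
  sample A: M = 21.2 MN·m/kg
Sample C ranks first.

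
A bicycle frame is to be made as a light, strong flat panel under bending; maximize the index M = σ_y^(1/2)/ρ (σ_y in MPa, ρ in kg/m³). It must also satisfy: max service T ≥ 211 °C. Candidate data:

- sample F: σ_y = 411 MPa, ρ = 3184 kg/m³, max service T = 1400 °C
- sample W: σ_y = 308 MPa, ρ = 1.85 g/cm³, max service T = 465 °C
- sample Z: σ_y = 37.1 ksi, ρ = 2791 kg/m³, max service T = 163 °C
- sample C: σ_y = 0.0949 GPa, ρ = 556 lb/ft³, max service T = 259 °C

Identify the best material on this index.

sample W

Screen on constraints: max service T ≥ 211 °C. Survivors: sample F, sample W, sample C.
Putting every candidate on a common basis:
  sample F: σ_y = 411.0 MPa, ρ = 3184 kg/m³
  sample W: σ_y = 308.0 MPa, ρ = 1850 kg/m³
  sample C: σ_y = 94.90 MPa, ρ = 8906 kg/m³
  sample W: M = 9.49×10⁻³
  sample F: M = 6.37×10⁻³
  sample C: M = 1.09×10⁻³
Sample W ranks first.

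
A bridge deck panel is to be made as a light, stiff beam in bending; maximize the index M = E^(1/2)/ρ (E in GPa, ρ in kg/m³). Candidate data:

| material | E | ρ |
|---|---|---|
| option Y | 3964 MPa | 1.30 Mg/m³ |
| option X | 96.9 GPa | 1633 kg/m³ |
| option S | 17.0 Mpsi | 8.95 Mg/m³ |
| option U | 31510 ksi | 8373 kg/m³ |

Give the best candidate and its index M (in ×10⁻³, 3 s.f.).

Convert each candidate to consistent units, then evaluate M:
  option Y: E = 3.964 GPa, ρ = 1300 kg/m³
  option X: E = 96.90 GPa, ρ = 1633 kg/m³
  option S: E = 117.2 GPa, ρ = 8950 kg/m³
  option U: E = 217.3 GPa, ρ = 8373 kg/m³
  option X: M = 6.03×10⁻³
  option U: M = 1.76×10⁻³
  option Y: M = 1.53×10⁻³
  option S: M = 1.21×10⁻³
Highest index: option X.

option X, M = 6.03×10⁻³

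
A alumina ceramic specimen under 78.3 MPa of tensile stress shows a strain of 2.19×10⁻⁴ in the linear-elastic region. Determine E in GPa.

358 GPa

E = σ/ε = 78.3 MPa / 2.19×10⁻⁴ = 357500 MPa = 358 GPa.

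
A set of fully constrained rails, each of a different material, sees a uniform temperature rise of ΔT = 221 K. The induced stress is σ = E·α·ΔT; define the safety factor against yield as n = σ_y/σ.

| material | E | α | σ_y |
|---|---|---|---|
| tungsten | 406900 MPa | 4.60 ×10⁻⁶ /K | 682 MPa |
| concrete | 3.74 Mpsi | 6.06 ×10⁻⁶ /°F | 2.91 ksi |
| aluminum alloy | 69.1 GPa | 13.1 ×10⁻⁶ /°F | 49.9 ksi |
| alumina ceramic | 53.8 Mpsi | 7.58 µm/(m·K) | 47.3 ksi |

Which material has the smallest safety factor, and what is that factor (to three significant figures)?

With everything in SI (GPa, ×10⁻⁶/K, MPa):
  tungsten: E = 406.9, α = 4.60, σ_y = 682.0 → σ = 414 MPa, n = 1.65
  concrete: E = 25.79, α = 10.9, σ_y = 20.06 → σ = 62.2 MPa, n = 0.323
  aluminum alloy: E = 69.10, α = 23.6, σ_y = 344.0 → σ = 360 MPa, n = 0.955
  alumina ceramic: E = 370.9, α = 7.58, σ_y = 326.1 → σ = 621 MPa, n = 0.525
Smallest n: concrete with n = 0.323.

concrete, n = 0.323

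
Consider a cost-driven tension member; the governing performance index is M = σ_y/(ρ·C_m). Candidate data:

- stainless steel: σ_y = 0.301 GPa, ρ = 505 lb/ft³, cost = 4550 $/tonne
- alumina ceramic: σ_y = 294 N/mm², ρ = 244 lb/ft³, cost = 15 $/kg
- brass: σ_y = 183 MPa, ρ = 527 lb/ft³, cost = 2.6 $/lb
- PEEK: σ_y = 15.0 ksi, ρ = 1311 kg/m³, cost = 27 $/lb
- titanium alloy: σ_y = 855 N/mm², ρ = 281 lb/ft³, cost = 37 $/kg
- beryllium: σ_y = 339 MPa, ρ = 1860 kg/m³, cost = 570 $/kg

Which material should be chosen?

stainless steel

Convert each candidate to consistent units, then evaluate M:
  stainless steel: σ_y = 301.0 MPa, ρ = 8089 kg/m³, cost = 4.550 $/kg
  alumina ceramic: σ_y = 294.0 MPa, ρ = 3909 kg/m³, cost = 15.00 $/kg
  brass: σ_y = 183.0 MPa, ρ = 8442 kg/m³, cost = 5.732 $/kg
  PEEK: σ_y = 103.4 MPa, ρ = 1311 kg/m³, cost = 59.52 $/kg
  titanium alloy: σ_y = 855.0 MPa, ρ = 4501 kg/m³, cost = 37.00 $/kg
  beryllium: σ_y = 339.0 MPa, ρ = 1860 kg/m³, cost = 570.0 $/kg
  stainless steel: M = 8.18 kN·m per $
  titanium alloy: M = 5.13 kN·m per $
  alumina ceramic: M = 5.01 kN·m per $
  brass: M = 3.78 kN·m per $
  PEEK: M = 1.33 kN·m per $
  beryllium: M = 0.320 kN·m per $
The maximum is for stainless steel.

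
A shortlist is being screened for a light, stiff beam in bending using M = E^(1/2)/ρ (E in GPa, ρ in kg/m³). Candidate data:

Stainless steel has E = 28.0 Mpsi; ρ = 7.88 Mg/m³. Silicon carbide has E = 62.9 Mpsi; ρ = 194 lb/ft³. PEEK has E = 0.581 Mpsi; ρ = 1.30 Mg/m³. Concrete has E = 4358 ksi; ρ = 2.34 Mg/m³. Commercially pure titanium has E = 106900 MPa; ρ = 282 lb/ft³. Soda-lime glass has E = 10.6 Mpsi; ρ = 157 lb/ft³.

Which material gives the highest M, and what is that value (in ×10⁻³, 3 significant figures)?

Putting every candidate on a common basis:
  stainless steel: E = 193.1 GPa, ρ = 7880 kg/m³
  silicon carbide: E = 433.7 GPa, ρ = 3108 kg/m³
  PEEK: E = 4.006 GPa, ρ = 1300 kg/m³
  concrete: E = 30.05 GPa, ρ = 2340 kg/m³
  commercially pure titanium: E = 106.9 GPa, ρ = 4517 kg/m³
  soda-lime glass: E = 73.08 GPa, ρ = 2515 kg/m³
  silicon carbide: M = 6.70×10⁻³
  soda-lime glass: M = 3.40×10⁻³
  concrete: M = 2.34×10⁻³
  commercially pure titanium: M = 2.29×10⁻³
  stainless steel: M = 1.76×10⁻³
  PEEK: M = 1.54×10⁻³
Silicon carbide ranks first.

silicon carbide, M = 6.70×10⁻³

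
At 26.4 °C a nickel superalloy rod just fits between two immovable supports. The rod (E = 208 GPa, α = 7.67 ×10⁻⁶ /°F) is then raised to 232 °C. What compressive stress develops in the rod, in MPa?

590 MPa

α = 7.67×10⁻⁶/°F × 9/5 = 13.8×10⁻⁶/K.
ΔT = 205.6 K. Constrained thermal stress σ = E·α·ΔT = 208.0×10³ MPa × 13.8×10⁻⁶ × 205.6 = 590 MPa (compressive).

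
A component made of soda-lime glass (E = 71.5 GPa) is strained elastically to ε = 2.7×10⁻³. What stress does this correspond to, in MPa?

193 MPa

σ = E·ε = 71500 MPa × 2.7×10⁻³ = 193 MPa.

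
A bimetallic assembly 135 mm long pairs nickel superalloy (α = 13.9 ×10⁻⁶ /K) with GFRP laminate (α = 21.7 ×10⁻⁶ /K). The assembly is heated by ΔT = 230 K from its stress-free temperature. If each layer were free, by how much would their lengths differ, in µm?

Δα = |13.9 − 21.7|×10⁻⁶/K = 7.80×10⁻⁶/K.
ΔL_mismatch = Δα·L·ΔT = 7.80×10⁻⁶ × 135.0 mm × 230.0 K = 242 µm.

242 µm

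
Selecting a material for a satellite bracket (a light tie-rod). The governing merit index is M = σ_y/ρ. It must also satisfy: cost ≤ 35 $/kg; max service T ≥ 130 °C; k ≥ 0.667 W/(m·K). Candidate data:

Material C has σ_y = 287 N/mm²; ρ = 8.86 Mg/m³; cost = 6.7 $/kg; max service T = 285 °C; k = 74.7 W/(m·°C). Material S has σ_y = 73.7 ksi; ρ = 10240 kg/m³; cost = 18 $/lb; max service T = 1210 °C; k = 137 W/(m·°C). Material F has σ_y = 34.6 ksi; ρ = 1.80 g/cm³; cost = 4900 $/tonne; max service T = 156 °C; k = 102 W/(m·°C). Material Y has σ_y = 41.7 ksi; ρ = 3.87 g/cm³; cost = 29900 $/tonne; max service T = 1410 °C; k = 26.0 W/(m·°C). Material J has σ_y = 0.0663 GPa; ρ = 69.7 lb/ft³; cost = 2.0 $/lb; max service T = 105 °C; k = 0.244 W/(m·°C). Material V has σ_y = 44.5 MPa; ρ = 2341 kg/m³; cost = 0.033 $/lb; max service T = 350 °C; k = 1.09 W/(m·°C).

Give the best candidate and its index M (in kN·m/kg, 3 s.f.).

material F, M = 133 kN·m/kg

Screen on constraints: cost ≤ 35 $/kg; max service T ≥ 130 °C; k ≥ 0.667 W/(m·K). Survivors: material C, material F, material Y, material V.
After converting to SI:
  material C: σ_y = 287.0 MPa, ρ = 8860 kg/m³
  material F: σ_y = 238.6 MPa, ρ = 1800 kg/m³
  material Y: σ_y = 287.5 MPa, ρ = 3870 kg/m³
  material V: σ_y = 44.50 MPa, ρ = 2341 kg/m³
  material F: M = 133 kN·m/kg
  material Y: M = 74.3 kN·m/kg
  material C: M = 32.4 kN·m/kg
  material V: M = 19.0 kN·m/kg
The maximum is for material F.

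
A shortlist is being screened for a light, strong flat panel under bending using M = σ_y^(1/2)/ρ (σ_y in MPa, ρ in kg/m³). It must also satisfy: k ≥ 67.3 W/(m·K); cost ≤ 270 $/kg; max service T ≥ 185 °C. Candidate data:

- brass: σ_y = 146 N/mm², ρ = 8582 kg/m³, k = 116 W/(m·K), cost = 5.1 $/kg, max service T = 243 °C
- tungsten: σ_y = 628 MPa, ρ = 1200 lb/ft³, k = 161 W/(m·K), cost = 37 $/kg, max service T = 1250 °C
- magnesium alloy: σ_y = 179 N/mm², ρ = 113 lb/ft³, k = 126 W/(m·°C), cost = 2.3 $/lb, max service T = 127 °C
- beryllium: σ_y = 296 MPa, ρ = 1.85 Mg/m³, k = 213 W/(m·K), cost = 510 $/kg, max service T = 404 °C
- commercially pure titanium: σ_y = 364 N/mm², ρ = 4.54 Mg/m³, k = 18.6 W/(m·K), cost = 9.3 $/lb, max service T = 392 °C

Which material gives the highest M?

brass

Screen on constraints: k ≥ 67.3 W/(m·K); cost ≤ 270 $/kg; max service T ≥ 185 °C. Survivors: brass, tungsten.
Normalizing units and computing the index:
  brass: σ_y = 146.0 MPa, ρ = 8582 kg/m³
  tungsten: σ_y = 628.0 MPa, ρ = 19220 kg/m³
  brass: M = 1.41×10⁻³
  tungsten: M = 1.30×10⁻³
Brass has the largest M.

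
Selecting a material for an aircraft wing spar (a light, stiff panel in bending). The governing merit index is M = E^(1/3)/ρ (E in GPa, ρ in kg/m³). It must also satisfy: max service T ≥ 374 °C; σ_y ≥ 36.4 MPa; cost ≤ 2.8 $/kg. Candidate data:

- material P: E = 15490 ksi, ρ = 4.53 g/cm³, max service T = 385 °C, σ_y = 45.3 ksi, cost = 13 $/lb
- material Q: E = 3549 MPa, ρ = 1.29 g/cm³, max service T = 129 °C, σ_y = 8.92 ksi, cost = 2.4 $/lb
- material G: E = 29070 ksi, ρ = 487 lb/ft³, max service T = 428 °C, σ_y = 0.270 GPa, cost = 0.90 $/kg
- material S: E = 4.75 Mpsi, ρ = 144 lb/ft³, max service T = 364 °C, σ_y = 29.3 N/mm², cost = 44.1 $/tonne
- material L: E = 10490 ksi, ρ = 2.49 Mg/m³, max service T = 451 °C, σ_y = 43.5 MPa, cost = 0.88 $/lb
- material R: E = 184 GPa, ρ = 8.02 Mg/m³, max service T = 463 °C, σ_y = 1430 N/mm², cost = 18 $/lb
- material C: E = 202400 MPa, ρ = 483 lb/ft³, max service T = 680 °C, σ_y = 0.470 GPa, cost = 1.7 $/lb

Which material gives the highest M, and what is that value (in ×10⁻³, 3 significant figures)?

material L, M = 1.67×10⁻³

Screen on constraints: max service T ≥ 374 °C; σ_y ≥ 36.4 MPa; cost ≤ 2.8 $/kg. Survivors: material G, material L.
After converting to SI:
  material G: E = 200.4 GPa, ρ = 7801 kg/m³
  material L: E = 72.33 GPa, ρ = 2490 kg/m³
  material L: M = 1.67×10⁻³
  material G: M = 0.750×10⁻³
Highest index: material L.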